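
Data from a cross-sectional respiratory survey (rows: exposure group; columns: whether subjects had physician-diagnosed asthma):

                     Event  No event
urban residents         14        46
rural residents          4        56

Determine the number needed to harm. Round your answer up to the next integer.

risk, urban residents = 14/60 = 0.233333
risk, rural residents = 4/60 = 0.066667
absolute risk difference = 0.166667
1 / 0.166667 = 6.000 → round up → 6

6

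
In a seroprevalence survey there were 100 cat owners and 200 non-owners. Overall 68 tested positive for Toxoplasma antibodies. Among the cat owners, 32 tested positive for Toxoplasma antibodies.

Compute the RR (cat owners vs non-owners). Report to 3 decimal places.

cat owners without the outcome: 100 − 32 = 68
non-owners with the outcome: 68 − 32 = 36
non-owners without the outcome: 200 − 36 = 164
risk, cat owners = 32/100 = 0.3200
risk, non-owners = 36/200 = 0.1800
RR = 0.3200 / 0.1800 = 1.778

RR = 1.778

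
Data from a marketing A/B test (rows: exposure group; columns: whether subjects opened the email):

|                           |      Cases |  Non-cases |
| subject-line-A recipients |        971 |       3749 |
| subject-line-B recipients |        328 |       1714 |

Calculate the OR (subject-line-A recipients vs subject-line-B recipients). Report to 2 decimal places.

odds, subject-line-A recipients = 971/3749 = 0.2590
odds, subject-line-B recipients = 328/1714 = 0.1914
OR = 0.2590 / 0.1914 = 1.35

OR ≈ 1.35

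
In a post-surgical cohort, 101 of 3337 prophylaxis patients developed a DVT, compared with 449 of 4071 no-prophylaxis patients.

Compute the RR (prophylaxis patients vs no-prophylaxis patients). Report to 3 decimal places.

risk, prophylaxis patients = 101/3337 = 0.03027
risk, no-prophylaxis patients = 449/4071 = 0.11029
RR = 0.03027 / 0.11029 = 0.274

RR ≈ 0.274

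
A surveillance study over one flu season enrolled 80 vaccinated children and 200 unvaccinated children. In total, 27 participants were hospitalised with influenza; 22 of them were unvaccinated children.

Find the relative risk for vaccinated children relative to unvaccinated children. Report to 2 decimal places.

RR: 0.57

vaccinated children with the outcome: 27 − 22 = 5
vaccinated children without the outcome: 80 − 5 = 75
unvaccinated children without the outcome: 200 − 22 = 178
risk, vaccinated children = 5/80 = 0.0625
risk, unvaccinated children = 22/200 = 0.1100
RR = 0.0625 / 0.1100 = 0.57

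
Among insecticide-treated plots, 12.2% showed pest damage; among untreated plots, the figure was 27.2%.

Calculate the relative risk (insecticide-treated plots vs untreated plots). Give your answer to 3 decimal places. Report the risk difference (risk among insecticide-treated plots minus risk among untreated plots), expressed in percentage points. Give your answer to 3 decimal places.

RR = 0.449; RD = -15.000

RR = 0.1220 / 0.2720 = 0.449
risk difference = 0.1220 − 0.2720 = -0.1500 → -15.000 percentage points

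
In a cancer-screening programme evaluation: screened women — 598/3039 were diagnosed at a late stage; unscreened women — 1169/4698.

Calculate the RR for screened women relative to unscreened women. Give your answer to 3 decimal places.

RR = 0.791

risk, screened women = 598/3039 = 0.1968
risk, unscreened women = 1169/4698 = 0.2488
RR = 0.1968 / 0.2488 = 0.791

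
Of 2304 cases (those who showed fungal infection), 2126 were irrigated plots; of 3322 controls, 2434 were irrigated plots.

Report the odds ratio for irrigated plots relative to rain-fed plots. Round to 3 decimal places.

OR = (2126 × 888) / (2434 × 178) = 1887888/433252 ≈ 4.357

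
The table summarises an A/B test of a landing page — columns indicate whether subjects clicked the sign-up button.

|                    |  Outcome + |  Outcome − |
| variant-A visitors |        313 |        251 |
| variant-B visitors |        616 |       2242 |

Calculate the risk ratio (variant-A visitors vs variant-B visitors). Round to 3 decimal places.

RR ≈ 2.575

risk, variant-A visitors = 313/564 = 0.5550
risk, variant-B visitors = 616/2858 = 0.2155
RR = 0.5550 / 0.2155 = 2.575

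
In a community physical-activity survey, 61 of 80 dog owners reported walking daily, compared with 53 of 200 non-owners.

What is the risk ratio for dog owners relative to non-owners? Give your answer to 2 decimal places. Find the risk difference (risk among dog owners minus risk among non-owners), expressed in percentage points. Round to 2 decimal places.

risk, dog owners = 61/80 = 0.7625
risk, non-owners = 53/200 = 0.2650
RR = 0.7625 / 0.2650 = 2.88
risk difference = 0.7625 − 0.2650 = 0.4975 → 49.75 percentage points

RR = 2.88; RD = 49.75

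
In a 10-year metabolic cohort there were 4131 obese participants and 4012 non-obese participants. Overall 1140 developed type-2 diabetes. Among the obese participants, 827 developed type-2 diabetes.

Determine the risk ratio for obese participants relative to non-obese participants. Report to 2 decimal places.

RR ≈ 2.57

obese participants without the outcome: 4131 − 827 = 3304
non-obese participants with the outcome: 1140 − 827 = 313
non-obese participants without the outcome: 4012 − 313 = 3699
risk, obese participants = 827/4131 = 0.2002
risk, non-obese participants = 313/4012 = 0.0780
RR = 0.2002 / 0.0780 = 2.57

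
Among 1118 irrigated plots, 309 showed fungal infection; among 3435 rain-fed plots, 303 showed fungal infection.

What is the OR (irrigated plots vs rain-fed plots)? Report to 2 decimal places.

OR = (309 × 3132) / (809 × 303) = 967788/245127 ≈ 3.95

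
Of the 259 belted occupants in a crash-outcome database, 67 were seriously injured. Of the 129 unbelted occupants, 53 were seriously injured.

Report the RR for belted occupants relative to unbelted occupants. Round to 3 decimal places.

risk, belted occupants = 67/259 = 0.2587
risk, unbelted occupants = 53/129 = 0.4109
RR = 0.2587 / 0.4109 = 0.630

RR ≈ 0.630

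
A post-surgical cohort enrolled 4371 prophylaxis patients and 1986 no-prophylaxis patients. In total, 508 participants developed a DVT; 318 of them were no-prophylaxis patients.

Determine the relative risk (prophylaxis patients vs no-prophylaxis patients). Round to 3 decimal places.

prophylaxis patients with the outcome: 508 − 318 = 190
prophylaxis patients without the outcome: 4371 − 190 = 4181
no-prophylaxis patients without the outcome: 1986 − 318 = 1668
risk, prophylaxis patients = 190/4371 = 0.04347
risk, no-prophylaxis patients = 318/1986 = 0.16012
RR = 0.04347 / 0.16012 = 0.271

0.271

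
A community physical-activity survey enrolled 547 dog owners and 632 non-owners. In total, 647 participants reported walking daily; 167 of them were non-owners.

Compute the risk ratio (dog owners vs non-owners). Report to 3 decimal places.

3.321

dog owners with the outcome: 647 − 167 = 480
dog owners without the outcome: 547 − 480 = 67
non-owners without the outcome: 632 − 167 = 465
risk, dog owners = 480/547 = 0.8775
risk, non-owners = 167/632 = 0.2642
RR = 0.8775 / 0.2642 = 3.321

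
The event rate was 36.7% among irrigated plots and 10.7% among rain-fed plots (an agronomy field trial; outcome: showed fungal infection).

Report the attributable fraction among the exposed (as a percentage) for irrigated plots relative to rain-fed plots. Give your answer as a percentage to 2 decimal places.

AR% = (0.3670 − 0.1070) / 0.3670 = 0.7084 → 70.84%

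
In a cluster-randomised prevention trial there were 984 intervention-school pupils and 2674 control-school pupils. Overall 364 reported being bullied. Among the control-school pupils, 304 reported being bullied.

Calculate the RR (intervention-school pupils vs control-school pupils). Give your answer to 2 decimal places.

0.54

intervention-school pupils with the outcome: 364 − 304 = 60
intervention-school pupils without the outcome: 984 − 60 = 924
control-school pupils without the outcome: 2674 − 304 = 2370
risk, intervention-school pupils = 60/984 = 0.0610
risk, control-school pupils = 304/2674 = 0.1137
RR = 0.0610 / 0.1137 = 0.54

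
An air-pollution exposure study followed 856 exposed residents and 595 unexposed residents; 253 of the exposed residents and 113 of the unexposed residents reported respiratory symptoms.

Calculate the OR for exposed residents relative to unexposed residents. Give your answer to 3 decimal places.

OR = (253 × 482) / (603 × 113) = 121946/68139 ≈ 1.790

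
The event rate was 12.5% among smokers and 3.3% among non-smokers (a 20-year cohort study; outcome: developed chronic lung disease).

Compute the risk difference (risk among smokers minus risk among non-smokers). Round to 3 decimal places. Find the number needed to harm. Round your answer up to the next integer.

risk difference = 0.12500 − 0.03300 = 0.092
absolute risk difference = 0.092000
1 / 0.092000 = 10.870 → round up → 11

RD = 0.092; NNH = 11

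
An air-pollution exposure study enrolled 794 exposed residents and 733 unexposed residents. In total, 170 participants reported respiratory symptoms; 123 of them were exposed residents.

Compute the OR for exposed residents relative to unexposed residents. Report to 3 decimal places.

exposed residents without the outcome: 794 − 123 = 671
unexposed residents with the outcome: 170 − 123 = 47
unexposed residents without the outcome: 733 − 47 = 686
odds, exposed residents = 123/671 = 0.1833
odds, unexposed residents = 47/686 = 0.0685
OR = 0.1833 / 0.0685 = 2.676

2.676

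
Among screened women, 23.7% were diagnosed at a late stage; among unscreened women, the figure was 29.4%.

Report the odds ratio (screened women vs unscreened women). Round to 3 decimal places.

OR = 0.746

odds, screened women = 0.2370/0.7630 = 0.3106
odds, unscreened women = 0.2940/0.7060 = 0.4164
OR = 0.3106 / 0.4164 = 0.746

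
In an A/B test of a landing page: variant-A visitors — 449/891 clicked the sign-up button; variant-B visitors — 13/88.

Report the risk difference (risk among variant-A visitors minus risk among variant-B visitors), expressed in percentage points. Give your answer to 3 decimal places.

risk, variant-A visitors = 449/891 = 0.5039
risk, variant-B visitors = 13/88 = 0.1477
risk difference = 0.5039 − 0.1477 = 0.3562 → 35.620 percentage points

RD: 35.620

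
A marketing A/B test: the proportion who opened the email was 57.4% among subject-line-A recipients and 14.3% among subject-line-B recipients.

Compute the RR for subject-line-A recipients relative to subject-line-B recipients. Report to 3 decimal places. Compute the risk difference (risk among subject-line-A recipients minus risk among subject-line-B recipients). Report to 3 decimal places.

RR = 4.014; RD = 0.431

RR = 0.5740 / 0.1430 = 4.014
risk difference = 0.5740 − 0.1430 = 0.431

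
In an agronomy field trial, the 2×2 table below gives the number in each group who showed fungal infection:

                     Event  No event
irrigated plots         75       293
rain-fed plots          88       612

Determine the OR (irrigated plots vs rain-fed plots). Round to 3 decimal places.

OR = (75 × 612) / (293 × 88) = 45900/25784 ≈ 1.780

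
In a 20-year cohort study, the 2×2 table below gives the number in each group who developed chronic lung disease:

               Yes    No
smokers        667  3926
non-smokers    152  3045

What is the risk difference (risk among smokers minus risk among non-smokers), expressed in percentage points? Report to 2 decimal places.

risk, smokers = 667/4593 = 0.14522
risk, non-smokers = 152/3197 = 0.04754
risk difference = 0.14522 − 0.04754 = 0.09768 → 9.77 percentage points

9.77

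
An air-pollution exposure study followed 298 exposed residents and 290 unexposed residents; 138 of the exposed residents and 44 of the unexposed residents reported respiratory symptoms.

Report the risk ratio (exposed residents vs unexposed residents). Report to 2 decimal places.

RR: 3.05

risk, exposed residents = 138/298 = 0.4631
risk, unexposed residents = 44/290 = 0.1517
RR = 0.4631 / 0.1517 = 3.05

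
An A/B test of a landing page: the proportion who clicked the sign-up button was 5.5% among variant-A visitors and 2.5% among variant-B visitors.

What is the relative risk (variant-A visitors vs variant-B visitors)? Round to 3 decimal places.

RR = 0.05500 / 0.02500 = 2.200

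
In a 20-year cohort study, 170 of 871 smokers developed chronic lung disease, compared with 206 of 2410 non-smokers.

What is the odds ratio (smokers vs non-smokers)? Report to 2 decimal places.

2.59

odds, smokers = 170/701 = 0.2425
odds, non-smokers = 206/2204 = 0.0935
OR = 0.2425 / 0.0935 = 2.59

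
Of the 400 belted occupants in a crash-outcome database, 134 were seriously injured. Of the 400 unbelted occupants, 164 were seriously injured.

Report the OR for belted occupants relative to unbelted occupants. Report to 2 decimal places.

OR = (134 × 236) / (266 × 164) = 31624/43624 ≈ 0.72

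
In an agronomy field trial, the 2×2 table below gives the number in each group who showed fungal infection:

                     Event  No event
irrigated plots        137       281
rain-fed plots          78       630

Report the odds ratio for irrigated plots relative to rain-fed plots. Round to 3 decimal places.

OR = (137 × 630) / (281 × 78) = 86310/21918 ≈ 3.938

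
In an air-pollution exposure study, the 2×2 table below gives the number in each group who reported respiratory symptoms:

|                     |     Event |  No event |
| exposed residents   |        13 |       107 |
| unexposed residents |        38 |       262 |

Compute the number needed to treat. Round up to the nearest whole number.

risk, exposed residents = 13/120 = 0.108333
risk, unexposed residents = 38/300 = 0.126667
absolute risk difference = 0.018333
1 / 0.018333 = 54.546 → round up → 55

55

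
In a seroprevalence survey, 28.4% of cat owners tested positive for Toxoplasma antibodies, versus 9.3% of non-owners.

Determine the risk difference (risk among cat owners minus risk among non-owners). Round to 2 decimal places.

risk difference = 0.2840 − 0.0930 = 0.19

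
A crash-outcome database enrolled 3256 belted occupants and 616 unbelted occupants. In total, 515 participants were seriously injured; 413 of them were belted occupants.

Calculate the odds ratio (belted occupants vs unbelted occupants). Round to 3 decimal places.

belted occupants without the outcome: 3256 − 413 = 2843
unbelted occupants with the outcome: 515 − 413 = 102
unbelted occupants without the outcome: 616 − 102 = 514
OR = (413 × 514) / (2843 × 102) = 212282/289986 ≈ 0.732

OR ≈ 0.732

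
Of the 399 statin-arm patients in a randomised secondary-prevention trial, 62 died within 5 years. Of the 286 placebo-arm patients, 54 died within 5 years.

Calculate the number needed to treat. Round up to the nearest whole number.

risk, statin-arm patients = 62/399 = 0.155388
risk, placebo-arm patients = 54/286 = 0.188811
absolute risk difference = 0.033423
1 / 0.033423 = 29.920 → round up → 30

NNT: 30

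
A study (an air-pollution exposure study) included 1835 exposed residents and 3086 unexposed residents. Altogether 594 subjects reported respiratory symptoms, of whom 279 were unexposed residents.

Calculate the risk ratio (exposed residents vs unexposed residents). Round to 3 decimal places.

RR: 1.899

exposed residents with the outcome: 594 − 279 = 315
exposed residents without the outcome: 1835 − 315 = 1520
unexposed residents without the outcome: 3086 − 279 = 2807
risk, exposed residents = 315/1835 = 0.1717
risk, unexposed residents = 279/3086 = 0.0904
RR = 0.1717 / 0.0904 = 1.899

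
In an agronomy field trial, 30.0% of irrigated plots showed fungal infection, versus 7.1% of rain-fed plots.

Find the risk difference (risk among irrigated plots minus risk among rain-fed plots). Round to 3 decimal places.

risk difference = 0.3000 − 0.0710 = 0.229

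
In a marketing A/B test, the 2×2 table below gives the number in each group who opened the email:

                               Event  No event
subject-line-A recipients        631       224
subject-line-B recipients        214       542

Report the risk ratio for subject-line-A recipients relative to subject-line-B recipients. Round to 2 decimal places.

risk, subject-line-A recipients = 631/855 = 0.7380
risk, subject-line-B recipients = 214/756 = 0.2831
RR = 0.7380 / 0.2831 = 2.61

RR: 2.61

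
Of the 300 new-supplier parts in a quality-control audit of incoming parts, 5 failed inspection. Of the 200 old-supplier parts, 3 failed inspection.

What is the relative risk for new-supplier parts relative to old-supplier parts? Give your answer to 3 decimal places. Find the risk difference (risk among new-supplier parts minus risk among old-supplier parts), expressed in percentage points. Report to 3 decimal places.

risk, new-supplier parts = 5/300 = 0.01667
risk, old-supplier parts = 3/200 = 0.01500
RR = 0.01667 / 0.01500 = 1.111
risk difference = 0.01667 − 0.01500 = 0.00167 → 0.167 percentage points

RR = 1.111; RD = 0.167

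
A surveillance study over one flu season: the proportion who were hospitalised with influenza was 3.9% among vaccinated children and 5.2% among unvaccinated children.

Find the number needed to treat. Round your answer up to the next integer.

NNT ≈ 77

absolute risk difference = 0.013000
1 / 0.013000 = 76.923 → round up → 77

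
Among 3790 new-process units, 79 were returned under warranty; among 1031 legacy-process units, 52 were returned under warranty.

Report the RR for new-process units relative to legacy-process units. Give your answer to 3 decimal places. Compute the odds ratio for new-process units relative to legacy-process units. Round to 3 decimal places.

RR = 0.413; OR = 0.401

risk, new-process units = 79/3790 = 0.02084
risk, legacy-process units = 52/1031 = 0.05044
RR = 0.02084 / 0.05044 = 0.413
odds, new-process units = 79/3711 = 0.02129
odds, legacy-process units = 52/979 = 0.05312
OR = 0.02129 / 0.05312 = 0.401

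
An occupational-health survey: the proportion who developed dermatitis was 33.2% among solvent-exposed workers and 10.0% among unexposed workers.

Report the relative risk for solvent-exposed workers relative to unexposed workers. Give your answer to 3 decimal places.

RR = 0.3320 / 0.1000 = 3.320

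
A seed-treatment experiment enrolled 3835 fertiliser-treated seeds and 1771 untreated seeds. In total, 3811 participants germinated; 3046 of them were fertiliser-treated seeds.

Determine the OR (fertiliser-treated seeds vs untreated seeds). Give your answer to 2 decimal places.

fertiliser-treated seeds without the outcome: 3835 − 3046 = 789
untreated seeds with the outcome: 3811 − 3046 = 765
untreated seeds without the outcome: 1771 − 765 = 1006
OR = (3046 × 1006) / (789 × 765) = 3064276/603585 ≈ 5.08

OR: 5.08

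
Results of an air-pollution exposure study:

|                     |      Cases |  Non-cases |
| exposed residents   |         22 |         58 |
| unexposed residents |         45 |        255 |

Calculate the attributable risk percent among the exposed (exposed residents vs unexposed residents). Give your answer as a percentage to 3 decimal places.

AR% ≈ 45.455%

risk, exposed residents = 22/80 = 0.2750
risk, unexposed residents = 45/300 = 0.1500
AR% = (0.2750 − 0.1500) / 0.2750 = 0.4545 → 45.455%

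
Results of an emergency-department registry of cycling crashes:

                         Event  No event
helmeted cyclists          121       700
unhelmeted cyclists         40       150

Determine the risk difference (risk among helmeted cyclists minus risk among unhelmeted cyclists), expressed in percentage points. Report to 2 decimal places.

RD = -6.31

risk, helmeted cyclists = 121/821 = 0.1474
risk, unhelmeted cyclists = 40/190 = 0.2105
risk difference = 0.1474 − 0.2105 = -0.0631 → -6.31 percentage points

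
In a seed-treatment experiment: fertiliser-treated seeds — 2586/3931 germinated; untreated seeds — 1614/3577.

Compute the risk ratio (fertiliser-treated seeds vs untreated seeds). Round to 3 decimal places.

RR ≈ 1.458

risk, fertiliser-treated seeds = 2586/3931 = 0.6578
risk, untreated seeds = 1614/3577 = 0.4512
RR = 0.6578 / 0.4512 = 1.458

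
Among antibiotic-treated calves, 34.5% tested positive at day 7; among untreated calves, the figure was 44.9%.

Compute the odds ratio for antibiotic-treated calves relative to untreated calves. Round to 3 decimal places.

0.646

odds, antibiotic-treated calves = 0.3450/0.6550 = 0.5267
odds, untreated calves = 0.4490/0.5510 = 0.8149
OR = 0.5267 / 0.8149 = 0.646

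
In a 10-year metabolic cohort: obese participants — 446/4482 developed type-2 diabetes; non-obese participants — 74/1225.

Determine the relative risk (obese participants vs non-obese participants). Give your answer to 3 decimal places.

RR: 1.647

risk, obese participants = 446/4482 = 0.0995
risk, non-obese participants = 74/1225 = 0.0604
RR = 0.0995 / 0.0604 = 1.647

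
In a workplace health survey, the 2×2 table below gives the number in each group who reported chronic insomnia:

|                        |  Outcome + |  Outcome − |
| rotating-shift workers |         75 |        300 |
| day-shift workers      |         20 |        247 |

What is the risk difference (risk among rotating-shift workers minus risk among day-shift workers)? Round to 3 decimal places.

RD: 0.125

risk, rotating-shift workers = 75/375 = 0.2000
risk, day-shift workers = 20/267 = 0.0749
risk difference = 0.2000 − 0.0749 = 0.125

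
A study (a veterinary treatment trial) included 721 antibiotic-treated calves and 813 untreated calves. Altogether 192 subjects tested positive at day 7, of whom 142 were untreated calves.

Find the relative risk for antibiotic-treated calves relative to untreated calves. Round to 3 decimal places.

antibiotic-treated calves with the outcome: 192 − 142 = 50
antibiotic-treated calves without the outcome: 721 − 50 = 671
untreated calves without the outcome: 813 − 142 = 671
risk, antibiotic-treated calves = 50/721 = 0.0693
risk, untreated calves = 142/813 = 0.1747
RR = 0.0693 / 0.1747 = 0.397

RR = 0.397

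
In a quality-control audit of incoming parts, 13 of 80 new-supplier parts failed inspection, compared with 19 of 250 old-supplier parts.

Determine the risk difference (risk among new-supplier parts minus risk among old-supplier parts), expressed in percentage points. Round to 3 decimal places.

risk, new-supplier parts = 13/80 = 0.1625
risk, old-supplier parts = 19/250 = 0.0760
risk difference = 0.1625 − 0.0760 = 0.0865 → 8.650 percentage points

8.650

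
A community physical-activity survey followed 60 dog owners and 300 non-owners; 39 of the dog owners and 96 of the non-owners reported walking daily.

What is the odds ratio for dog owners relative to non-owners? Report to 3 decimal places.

OR = (39 × 204) / (21 × 96) = 7956/2016 ≈ 3.946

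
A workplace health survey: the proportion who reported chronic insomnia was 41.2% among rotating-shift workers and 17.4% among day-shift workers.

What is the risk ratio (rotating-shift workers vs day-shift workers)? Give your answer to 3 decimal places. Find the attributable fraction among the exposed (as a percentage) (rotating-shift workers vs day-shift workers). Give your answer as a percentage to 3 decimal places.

RR = 0.4120 / 0.1740 = 2.368
AR% = (0.4120 − 0.1740) / 0.4120 = 0.5777 → 57.767%

RR = 2.368; AR% = 57.767%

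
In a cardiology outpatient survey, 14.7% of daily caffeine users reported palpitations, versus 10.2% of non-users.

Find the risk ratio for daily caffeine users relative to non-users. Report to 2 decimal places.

RR = 0.1470 / 0.1020 = 1.44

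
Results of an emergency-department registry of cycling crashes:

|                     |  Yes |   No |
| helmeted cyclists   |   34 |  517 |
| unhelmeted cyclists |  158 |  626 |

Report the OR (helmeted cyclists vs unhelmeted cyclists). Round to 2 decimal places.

odds, helmeted cyclists = 34/517 = 0.0658
odds, unhelmeted cyclists = 158/626 = 0.2524
OR = 0.0658 / 0.2524 = 0.26

OR: 0.26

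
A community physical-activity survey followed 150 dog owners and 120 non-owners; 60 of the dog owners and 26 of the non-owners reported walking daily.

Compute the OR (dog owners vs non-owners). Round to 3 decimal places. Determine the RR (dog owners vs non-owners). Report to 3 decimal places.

OR = (60 × 94) / (90 × 26) = 5640/2340 ≈ 2.410
risk, dog owners = 60/150 = 0.4000
risk, non-owners = 26/120 = 0.2167
RR = 0.4000 / 0.2167 = 1.846

OR = 2.410; RR = 1.846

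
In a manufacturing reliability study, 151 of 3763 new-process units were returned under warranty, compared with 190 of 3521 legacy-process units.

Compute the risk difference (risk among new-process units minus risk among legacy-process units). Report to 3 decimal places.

risk, new-process units = 151/3763 = 0.04013
risk, legacy-process units = 190/3521 = 0.05396
risk difference = 0.04013 − 0.05396 = -0.014

-0.014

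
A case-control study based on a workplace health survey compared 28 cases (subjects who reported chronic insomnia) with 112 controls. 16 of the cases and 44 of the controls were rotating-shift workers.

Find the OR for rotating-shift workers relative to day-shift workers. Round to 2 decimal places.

odds, rotating-shift workers = 16/44 = 0.3636
odds, day-shift workers = 12/68 = 0.1765
OR = 0.3636 / 0.1765 = 2.06

OR = 2.06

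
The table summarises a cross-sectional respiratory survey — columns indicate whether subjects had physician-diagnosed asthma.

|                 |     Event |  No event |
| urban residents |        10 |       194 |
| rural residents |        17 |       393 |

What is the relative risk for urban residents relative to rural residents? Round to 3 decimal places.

risk, urban residents = 10/204 = 0.04902
risk, rural residents = 17/410 = 0.04146
RR = 0.04902 / 0.04146 = 1.182

1.182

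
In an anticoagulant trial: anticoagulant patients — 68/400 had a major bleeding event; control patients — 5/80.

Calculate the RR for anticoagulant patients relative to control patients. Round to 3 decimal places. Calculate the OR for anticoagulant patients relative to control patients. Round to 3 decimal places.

risk, anticoagulant patients = 68/400 = 0.1700
risk, control patients = 5/80 = 0.0625
RR = 0.1700 / 0.0625 = 2.720
OR = (68 × 75) / (332 × 5) = 5100/1660 ≈ 3.072

RR = 2.720; OR = 3.072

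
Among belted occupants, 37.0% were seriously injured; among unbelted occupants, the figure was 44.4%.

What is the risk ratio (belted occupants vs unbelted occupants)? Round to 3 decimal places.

RR = 0.3700 / 0.4440 = 0.833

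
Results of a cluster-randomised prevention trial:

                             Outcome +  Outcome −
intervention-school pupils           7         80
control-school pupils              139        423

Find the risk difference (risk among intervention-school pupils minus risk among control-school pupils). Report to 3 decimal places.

risk, intervention-school pupils = 7/87 = 0.0805
risk, control-school pupils = 139/562 = 0.2473
risk difference = 0.0805 − 0.2473 = -0.167

RD ≈ -0.167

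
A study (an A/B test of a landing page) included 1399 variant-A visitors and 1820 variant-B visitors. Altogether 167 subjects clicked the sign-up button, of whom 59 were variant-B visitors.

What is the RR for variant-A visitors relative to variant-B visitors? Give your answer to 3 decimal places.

variant-A visitors with the outcome: 167 − 59 = 108
variant-A visitors without the outcome: 1399 − 108 = 1291
variant-B visitors without the outcome: 1820 − 59 = 1761
risk, variant-A visitors = 108/1399 = 0.07720
risk, variant-B visitors = 59/1820 = 0.03242
RR = 0.07720 / 0.03242 = 2.381

RR: 2.381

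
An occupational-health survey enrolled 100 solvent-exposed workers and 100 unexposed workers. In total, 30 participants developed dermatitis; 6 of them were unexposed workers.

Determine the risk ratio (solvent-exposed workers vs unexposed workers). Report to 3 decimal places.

solvent-exposed workers with the outcome: 30 − 6 = 24
solvent-exposed workers without the outcome: 100 − 24 = 76
unexposed workers without the outcome: 100 − 6 = 94
risk, solvent-exposed workers = 24/100 = 0.2400
risk, unexposed workers = 6/100 = 0.0600
RR = 0.2400 / 0.0600 = 4.000

RR ≈ 4.000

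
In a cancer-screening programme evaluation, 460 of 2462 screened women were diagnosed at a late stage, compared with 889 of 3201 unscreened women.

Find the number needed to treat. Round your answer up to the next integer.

12

risk, screened women = 460/2462 = 0.186840
risk, unscreened women = 889/3201 = 0.277726
absolute risk difference = 0.090886
1 / 0.090886 = 11.003 → round up → 12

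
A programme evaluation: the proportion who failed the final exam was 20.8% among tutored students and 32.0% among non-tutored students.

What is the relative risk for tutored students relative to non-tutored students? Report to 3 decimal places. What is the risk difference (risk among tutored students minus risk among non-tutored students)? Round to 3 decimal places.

RR = 0.650; RD = -0.112

RR = 0.2080 / 0.3200 = 0.650
risk difference = 0.2080 − 0.3200 = -0.112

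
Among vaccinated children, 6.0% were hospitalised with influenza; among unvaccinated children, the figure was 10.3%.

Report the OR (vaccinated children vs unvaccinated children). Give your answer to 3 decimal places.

odds, vaccinated children = 0.0600/0.9400 = 0.0638
odds, unvaccinated children = 0.1030/0.8970 = 0.1148
OR = 0.0638 / 0.1148 = 0.556

OR = 0.556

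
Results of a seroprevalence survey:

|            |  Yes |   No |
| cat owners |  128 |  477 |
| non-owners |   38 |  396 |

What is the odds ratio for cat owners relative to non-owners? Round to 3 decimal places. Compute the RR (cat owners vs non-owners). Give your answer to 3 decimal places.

OR = 2.796; RR = 2.416

OR = (128 × 396) / (477 × 38) = 50688/18126 ≈ 2.796
risk, cat owners = 128/605 = 0.2116
risk, non-owners = 38/434 = 0.0876
RR = 0.2116 / 0.0876 = 2.416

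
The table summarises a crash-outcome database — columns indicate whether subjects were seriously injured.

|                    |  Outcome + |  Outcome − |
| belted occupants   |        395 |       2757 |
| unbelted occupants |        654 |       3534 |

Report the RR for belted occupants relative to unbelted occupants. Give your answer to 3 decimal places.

0.802

risk, belted occupants = 395/3152 = 0.1253
risk, unbelted occupants = 654/4188 = 0.1562
RR = 0.1253 / 0.1562 = 0.802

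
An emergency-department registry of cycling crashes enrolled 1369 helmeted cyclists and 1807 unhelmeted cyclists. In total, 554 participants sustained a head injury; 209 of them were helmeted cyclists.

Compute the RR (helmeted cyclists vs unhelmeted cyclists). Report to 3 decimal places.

helmeted cyclists without the outcome: 1369 − 209 = 1160
unhelmeted cyclists with the outcome: 554 − 209 = 345
unhelmeted cyclists without the outcome: 1807 − 345 = 1462
risk, helmeted cyclists = 209/1369 = 0.1527
risk, unhelmeted cyclists = 345/1807 = 0.1909
RR = 0.1527 / 0.1909 = 0.800

RR: 0.800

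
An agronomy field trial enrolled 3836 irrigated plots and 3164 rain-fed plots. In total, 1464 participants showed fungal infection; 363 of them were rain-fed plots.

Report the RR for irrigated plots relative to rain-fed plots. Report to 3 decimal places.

RR: 2.502

irrigated plots with the outcome: 1464 − 363 = 1101
irrigated plots without the outcome: 3836 − 1101 = 2735
rain-fed plots without the outcome: 3164 − 363 = 2801
risk, irrigated plots = 1101/3836 = 0.2870
risk, rain-fed plots = 363/3164 = 0.1147
RR = 0.2870 / 0.1147 = 2.502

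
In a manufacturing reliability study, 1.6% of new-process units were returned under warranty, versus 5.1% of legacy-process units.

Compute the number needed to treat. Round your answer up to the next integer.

NNT = 29

absolute risk difference = 0.035000
1 / 0.035000 = 28.571 → round up → 29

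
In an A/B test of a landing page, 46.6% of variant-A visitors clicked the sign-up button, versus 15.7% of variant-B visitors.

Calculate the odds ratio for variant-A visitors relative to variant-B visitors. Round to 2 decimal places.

odds, variant-A visitors = 0.4660/0.5340 = 0.8727
odds, variant-B visitors = 0.1570/0.8430 = 0.1862
OR = 0.8727 / 0.1862 = 4.69

4.69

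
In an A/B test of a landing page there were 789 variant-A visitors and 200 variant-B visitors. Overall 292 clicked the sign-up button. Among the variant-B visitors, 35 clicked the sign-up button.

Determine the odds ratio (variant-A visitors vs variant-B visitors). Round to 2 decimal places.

variant-A visitors with the outcome: 292 − 35 = 257
variant-A visitors without the outcome: 789 − 257 = 532
variant-B visitors without the outcome: 200 − 35 = 165
OR = (257 × 165) / (532 × 35) = 42405/18620 ≈ 2.28

OR = 2.28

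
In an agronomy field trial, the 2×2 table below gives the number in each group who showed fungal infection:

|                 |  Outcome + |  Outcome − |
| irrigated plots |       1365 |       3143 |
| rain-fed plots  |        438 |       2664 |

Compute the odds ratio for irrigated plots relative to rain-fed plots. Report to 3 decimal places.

OR = (1365 × 2664) / (3143 × 438) = 3636360/1376634 ≈ 2.641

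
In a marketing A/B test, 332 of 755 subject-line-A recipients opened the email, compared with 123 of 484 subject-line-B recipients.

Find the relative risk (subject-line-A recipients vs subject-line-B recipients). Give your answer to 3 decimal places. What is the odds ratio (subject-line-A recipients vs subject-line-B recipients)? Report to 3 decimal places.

RR = 1.730; OR = 2.304

risk, subject-line-A recipients = 332/755 = 0.4397
risk, subject-line-B recipients = 123/484 = 0.2541
RR = 0.4397 / 0.2541 = 1.730
OR = (332 × 361) / (423 × 123) = 119852/52029 ≈ 2.304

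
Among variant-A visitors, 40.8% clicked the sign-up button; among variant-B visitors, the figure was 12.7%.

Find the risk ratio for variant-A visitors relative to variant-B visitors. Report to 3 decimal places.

RR = 0.4080 / 0.1270 = 3.213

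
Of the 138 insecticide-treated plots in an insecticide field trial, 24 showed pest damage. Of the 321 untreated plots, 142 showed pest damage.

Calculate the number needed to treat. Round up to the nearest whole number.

risk, insecticide-treated plots = 24/138 = 0.173913
risk, untreated plots = 142/321 = 0.442368
absolute risk difference = 0.268455
1 / 0.268455 = 3.725 → round up → 4

4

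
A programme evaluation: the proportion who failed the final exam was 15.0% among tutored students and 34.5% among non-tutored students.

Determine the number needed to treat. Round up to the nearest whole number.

absolute risk difference = 0.195000
1 / 0.195000 = 5.128 → round up → 6

6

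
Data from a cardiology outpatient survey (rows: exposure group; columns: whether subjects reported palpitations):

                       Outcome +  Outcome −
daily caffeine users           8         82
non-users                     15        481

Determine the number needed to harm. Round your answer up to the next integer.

18

risk, daily caffeine users = 8/90 = 0.088889
risk, non-users = 15/496 = 0.030242
absolute risk difference = 0.058647
1 / 0.058647 = 17.051 → round up → 18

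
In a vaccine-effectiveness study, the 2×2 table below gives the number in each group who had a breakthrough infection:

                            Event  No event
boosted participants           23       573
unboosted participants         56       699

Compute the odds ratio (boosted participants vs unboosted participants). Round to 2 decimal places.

0.50

odds, boosted participants = 23/573 = 0.04014
odds, unboosted participants = 56/699 = 0.08011
OR = 0.04014 / 0.08011 = 0.50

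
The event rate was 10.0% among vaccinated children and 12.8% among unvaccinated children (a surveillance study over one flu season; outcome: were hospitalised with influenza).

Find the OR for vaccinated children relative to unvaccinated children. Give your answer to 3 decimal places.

odds, vaccinated children = 0.1000/0.9000 = 0.1111
odds, unvaccinated children = 0.1280/0.8720 = 0.1468
OR = 0.1111 / 0.1468 = 0.757

0.757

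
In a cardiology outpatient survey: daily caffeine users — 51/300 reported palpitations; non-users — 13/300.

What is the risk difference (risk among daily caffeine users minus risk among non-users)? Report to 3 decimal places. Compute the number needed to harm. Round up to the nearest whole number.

risk, daily caffeine users = 51/300 = 0.17000
risk, non-users = 13/300 = 0.04333
risk difference = 0.17000 − 0.04333 = 0.127
absolute risk difference = 0.126667
1 / 0.126667 = 7.895 → round up → 8

RD = 0.127; NNH = 8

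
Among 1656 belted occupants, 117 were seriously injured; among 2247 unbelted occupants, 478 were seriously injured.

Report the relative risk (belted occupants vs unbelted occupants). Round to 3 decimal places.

RR = 0.332

risk, belted occupants = 117/1656 = 0.0707
risk, unbelted occupants = 478/2247 = 0.2127
RR = 0.0707 / 0.2127 = 0.332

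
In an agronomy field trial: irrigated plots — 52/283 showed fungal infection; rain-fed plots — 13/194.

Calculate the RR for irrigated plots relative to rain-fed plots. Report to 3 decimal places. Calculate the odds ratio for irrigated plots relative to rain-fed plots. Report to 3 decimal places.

risk, irrigated plots = 52/283 = 0.1837
risk, rain-fed plots = 13/194 = 0.0670
RR = 0.1837 / 0.0670 = 2.742
OR = (52 × 181) / (231 × 13) = 9412/3003 ≈ 3.134

RR = 2.742; OR = 3.134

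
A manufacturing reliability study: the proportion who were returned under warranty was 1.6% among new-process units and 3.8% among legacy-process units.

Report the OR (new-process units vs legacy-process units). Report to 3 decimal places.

OR: 0.412

odds, new-process units = 0.01600/0.98400 = 0.01626
odds, legacy-process units = 0.03800/0.96200 = 0.03950
OR = 0.01626 / 0.03950 = 0.412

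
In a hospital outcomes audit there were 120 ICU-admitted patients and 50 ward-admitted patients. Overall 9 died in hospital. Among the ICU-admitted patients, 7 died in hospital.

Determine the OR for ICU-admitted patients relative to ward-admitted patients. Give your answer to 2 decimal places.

ICU-admitted patients without the outcome: 120 − 7 = 113
ward-admitted patients with the outcome: 9 − 7 = 2
ward-admitted patients without the outcome: 50 − 2 = 48
odds, ICU-admitted patients = 7/113 = 0.06195
odds, ward-admitted patients = 2/48 = 0.04167
OR = 0.06195 / 0.04167 = 1.49

OR: 1.49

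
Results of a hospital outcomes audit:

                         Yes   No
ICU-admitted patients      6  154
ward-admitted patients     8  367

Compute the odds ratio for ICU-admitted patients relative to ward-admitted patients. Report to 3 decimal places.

OR = (6 × 367) / (154 × 8) = 2202/1232 ≈ 1.787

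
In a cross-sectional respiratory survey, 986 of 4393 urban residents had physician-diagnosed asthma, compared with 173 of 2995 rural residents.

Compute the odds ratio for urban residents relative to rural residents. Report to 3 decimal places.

OR = (986 × 2822) / (3407 × 173) = 2782492/589411 ≈ 4.721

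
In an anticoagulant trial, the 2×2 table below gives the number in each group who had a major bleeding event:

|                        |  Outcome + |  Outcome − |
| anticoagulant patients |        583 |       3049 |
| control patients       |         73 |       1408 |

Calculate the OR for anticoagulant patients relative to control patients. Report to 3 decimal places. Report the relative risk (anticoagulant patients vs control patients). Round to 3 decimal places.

OR = 3.688; RR = 3.257

odds, anticoagulant patients = 583/3049 = 0.19121
odds, control patients = 73/1408 = 0.05185
OR = 0.19121 / 0.05185 = 3.688
risk, anticoagulant patients = 583/3632 = 0.16052
risk, control patients = 73/1481 = 0.04929
RR = 0.16052 / 0.04929 = 3.257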